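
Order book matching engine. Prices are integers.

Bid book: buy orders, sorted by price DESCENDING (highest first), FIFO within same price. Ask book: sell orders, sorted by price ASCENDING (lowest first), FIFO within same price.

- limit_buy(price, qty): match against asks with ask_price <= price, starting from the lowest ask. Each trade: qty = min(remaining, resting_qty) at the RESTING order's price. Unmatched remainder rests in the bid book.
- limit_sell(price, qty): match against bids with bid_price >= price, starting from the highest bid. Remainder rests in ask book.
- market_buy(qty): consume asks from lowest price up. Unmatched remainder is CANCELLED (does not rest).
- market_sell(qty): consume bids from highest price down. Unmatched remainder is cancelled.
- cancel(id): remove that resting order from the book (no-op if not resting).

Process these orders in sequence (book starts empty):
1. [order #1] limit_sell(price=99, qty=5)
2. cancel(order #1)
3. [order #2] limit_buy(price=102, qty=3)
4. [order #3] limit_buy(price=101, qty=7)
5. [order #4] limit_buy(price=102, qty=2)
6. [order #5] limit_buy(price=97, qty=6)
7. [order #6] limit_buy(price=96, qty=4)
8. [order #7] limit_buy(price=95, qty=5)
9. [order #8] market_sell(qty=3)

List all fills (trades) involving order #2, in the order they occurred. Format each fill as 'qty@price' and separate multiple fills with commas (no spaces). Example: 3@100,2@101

Answer: 3@102

Derivation:
After op 1 [order #1] limit_sell(price=99, qty=5): fills=none; bids=[-] asks=[#1:5@99]
After op 2 cancel(order #1): fills=none; bids=[-] asks=[-]
After op 3 [order #2] limit_buy(price=102, qty=3): fills=none; bids=[#2:3@102] asks=[-]
After op 4 [order #3] limit_buy(price=101, qty=7): fills=none; bids=[#2:3@102 #3:7@101] asks=[-]
After op 5 [order #4] limit_buy(price=102, qty=2): fills=none; bids=[#2:3@102 #4:2@102 #3:7@101] asks=[-]
After op 6 [order #5] limit_buy(price=97, qty=6): fills=none; bids=[#2:3@102 #4:2@102 #3:7@101 #5:6@97] asks=[-]
After op 7 [order #6] limit_buy(price=96, qty=4): fills=none; bids=[#2:3@102 #4:2@102 #3:7@101 #5:6@97 #6:4@96] asks=[-]
After op 8 [order #7] limit_buy(price=95, qty=5): fills=none; bids=[#2:3@102 #4:2@102 #3:7@101 #5:6@97 #6:4@96 #7:5@95] asks=[-]
After op 9 [order #8] market_sell(qty=3): fills=#2x#8:3@102; bids=[#4:2@102 #3:7@101 #5:6@97 #6:4@96 #7:5@95] asks=[-]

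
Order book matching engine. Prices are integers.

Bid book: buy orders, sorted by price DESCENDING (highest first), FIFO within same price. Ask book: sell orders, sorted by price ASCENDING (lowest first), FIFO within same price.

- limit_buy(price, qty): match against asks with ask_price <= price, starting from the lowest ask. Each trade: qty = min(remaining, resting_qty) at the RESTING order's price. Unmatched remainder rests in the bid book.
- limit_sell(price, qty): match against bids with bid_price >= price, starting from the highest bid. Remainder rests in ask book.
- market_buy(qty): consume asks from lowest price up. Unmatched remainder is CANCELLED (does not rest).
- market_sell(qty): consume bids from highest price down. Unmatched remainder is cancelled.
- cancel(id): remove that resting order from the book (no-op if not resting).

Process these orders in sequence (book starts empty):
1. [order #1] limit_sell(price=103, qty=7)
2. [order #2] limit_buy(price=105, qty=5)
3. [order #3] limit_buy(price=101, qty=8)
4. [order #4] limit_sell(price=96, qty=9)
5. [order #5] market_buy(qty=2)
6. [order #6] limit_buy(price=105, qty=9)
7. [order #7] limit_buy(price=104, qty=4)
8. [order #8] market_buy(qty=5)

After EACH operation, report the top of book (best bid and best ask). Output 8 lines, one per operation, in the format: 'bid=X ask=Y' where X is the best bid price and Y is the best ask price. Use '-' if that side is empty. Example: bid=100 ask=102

After op 1 [order #1] limit_sell(price=103, qty=7): fills=none; bids=[-] asks=[#1:7@103]
After op 2 [order #2] limit_buy(price=105, qty=5): fills=#2x#1:5@103; bids=[-] asks=[#1:2@103]
After op 3 [order #3] limit_buy(price=101, qty=8): fills=none; bids=[#3:8@101] asks=[#1:2@103]
After op 4 [order #4] limit_sell(price=96, qty=9): fills=#3x#4:8@101; bids=[-] asks=[#4:1@96 #1:2@103]
After op 5 [order #5] market_buy(qty=2): fills=#5x#4:1@96 #5x#1:1@103; bids=[-] asks=[#1:1@103]
After op 6 [order #6] limit_buy(price=105, qty=9): fills=#6x#1:1@103; bids=[#6:8@105] asks=[-]
After op 7 [order #7] limit_buy(price=104, qty=4): fills=none; bids=[#6:8@105 #7:4@104] asks=[-]
After op 8 [order #8] market_buy(qty=5): fills=none; bids=[#6:8@105 #7:4@104] asks=[-]

Answer: bid=- ask=103
bid=- ask=103
bid=101 ask=103
bid=- ask=96
bid=- ask=103
bid=105 ask=-
bid=105 ask=-
bid=105 ask=-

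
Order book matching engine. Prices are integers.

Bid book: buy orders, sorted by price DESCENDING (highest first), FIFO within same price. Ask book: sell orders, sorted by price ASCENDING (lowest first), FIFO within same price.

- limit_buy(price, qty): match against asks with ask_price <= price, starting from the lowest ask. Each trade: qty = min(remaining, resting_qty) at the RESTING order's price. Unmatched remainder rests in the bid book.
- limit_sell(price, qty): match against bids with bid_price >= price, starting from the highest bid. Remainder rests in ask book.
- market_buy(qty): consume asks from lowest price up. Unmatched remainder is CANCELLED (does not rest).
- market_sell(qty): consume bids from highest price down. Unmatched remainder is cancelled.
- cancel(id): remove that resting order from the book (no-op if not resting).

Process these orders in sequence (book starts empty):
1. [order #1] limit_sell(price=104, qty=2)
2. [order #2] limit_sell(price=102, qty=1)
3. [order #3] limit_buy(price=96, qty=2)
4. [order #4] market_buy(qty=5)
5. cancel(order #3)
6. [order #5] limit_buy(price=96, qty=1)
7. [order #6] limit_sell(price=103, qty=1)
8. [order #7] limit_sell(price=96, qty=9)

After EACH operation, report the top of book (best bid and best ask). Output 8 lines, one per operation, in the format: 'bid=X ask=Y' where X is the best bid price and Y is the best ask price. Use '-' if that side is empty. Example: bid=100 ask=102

Answer: bid=- ask=104
bid=- ask=102
bid=96 ask=102
bid=96 ask=-
bid=- ask=-
bid=96 ask=-
bid=96 ask=103
bid=- ask=96

Derivation:
After op 1 [order #1] limit_sell(price=104, qty=2): fills=none; bids=[-] asks=[#1:2@104]
After op 2 [order #2] limit_sell(price=102, qty=1): fills=none; bids=[-] asks=[#2:1@102 #1:2@104]
After op 3 [order #3] limit_buy(price=96, qty=2): fills=none; bids=[#3:2@96] asks=[#2:1@102 #1:2@104]
After op 4 [order #4] market_buy(qty=5): fills=#4x#2:1@102 #4x#1:2@104; bids=[#3:2@96] asks=[-]
After op 5 cancel(order #3): fills=none; bids=[-] asks=[-]
After op 6 [order #5] limit_buy(price=96, qty=1): fills=none; bids=[#5:1@96] asks=[-]
After op 7 [order #6] limit_sell(price=103, qty=1): fills=none; bids=[#5:1@96] asks=[#6:1@103]
After op 8 [order #7] limit_sell(price=96, qty=9): fills=#5x#7:1@96; bids=[-] asks=[#7:8@96 #6:1@103]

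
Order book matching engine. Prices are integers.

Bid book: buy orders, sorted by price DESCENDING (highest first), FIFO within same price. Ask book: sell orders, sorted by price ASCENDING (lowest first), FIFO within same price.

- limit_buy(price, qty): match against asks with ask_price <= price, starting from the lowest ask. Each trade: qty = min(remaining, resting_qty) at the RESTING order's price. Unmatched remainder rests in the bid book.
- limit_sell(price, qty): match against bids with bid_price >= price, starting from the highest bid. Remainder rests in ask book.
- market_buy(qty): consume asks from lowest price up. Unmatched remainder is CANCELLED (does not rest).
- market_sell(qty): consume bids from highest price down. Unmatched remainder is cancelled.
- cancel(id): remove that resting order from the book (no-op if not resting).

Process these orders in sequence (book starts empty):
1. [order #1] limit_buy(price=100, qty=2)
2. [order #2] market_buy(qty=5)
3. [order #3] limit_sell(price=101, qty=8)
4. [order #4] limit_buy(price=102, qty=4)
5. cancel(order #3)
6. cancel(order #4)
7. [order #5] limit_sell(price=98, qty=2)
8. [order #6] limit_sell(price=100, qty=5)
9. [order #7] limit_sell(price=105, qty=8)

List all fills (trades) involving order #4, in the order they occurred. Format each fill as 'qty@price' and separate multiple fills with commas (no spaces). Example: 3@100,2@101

Answer: 4@101

Derivation:
After op 1 [order #1] limit_buy(price=100, qty=2): fills=none; bids=[#1:2@100] asks=[-]
After op 2 [order #2] market_buy(qty=5): fills=none; bids=[#1:2@100] asks=[-]
After op 3 [order #3] limit_sell(price=101, qty=8): fills=none; bids=[#1:2@100] asks=[#3:8@101]
After op 4 [order #4] limit_buy(price=102, qty=4): fills=#4x#3:4@101; bids=[#1:2@100] asks=[#3:4@101]
After op 5 cancel(order #3): fills=none; bids=[#1:2@100] asks=[-]
After op 6 cancel(order #4): fills=none; bids=[#1:2@100] asks=[-]
After op 7 [order #5] limit_sell(price=98, qty=2): fills=#1x#5:2@100; bids=[-] asks=[-]
After op 8 [order #6] limit_sell(price=100, qty=5): fills=none; bids=[-] asks=[#6:5@100]
After op 9 [order #7] limit_sell(price=105, qty=8): fills=none; bids=[-] asks=[#6:5@100 #7:8@105]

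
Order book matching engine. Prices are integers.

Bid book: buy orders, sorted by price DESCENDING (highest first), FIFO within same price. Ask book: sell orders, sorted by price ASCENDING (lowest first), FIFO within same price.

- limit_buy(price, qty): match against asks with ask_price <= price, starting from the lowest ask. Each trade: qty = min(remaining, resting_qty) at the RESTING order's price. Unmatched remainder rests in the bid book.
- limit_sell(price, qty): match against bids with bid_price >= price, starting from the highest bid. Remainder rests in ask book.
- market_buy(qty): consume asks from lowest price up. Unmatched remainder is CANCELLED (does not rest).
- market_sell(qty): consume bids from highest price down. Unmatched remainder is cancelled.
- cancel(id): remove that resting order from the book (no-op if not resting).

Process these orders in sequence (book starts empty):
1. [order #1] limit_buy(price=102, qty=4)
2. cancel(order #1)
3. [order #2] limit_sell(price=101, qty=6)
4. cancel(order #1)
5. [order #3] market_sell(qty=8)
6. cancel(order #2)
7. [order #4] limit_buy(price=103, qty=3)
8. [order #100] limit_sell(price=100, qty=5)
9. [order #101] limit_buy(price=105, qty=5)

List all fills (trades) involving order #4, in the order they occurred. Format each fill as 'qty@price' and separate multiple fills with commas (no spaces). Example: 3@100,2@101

After op 1 [order #1] limit_buy(price=102, qty=4): fills=none; bids=[#1:4@102] asks=[-]
After op 2 cancel(order #1): fills=none; bids=[-] asks=[-]
After op 3 [order #2] limit_sell(price=101, qty=6): fills=none; bids=[-] asks=[#2:6@101]
After op 4 cancel(order #1): fills=none; bids=[-] asks=[#2:6@101]
After op 5 [order #3] market_sell(qty=8): fills=none; bids=[-] asks=[#2:6@101]
After op 6 cancel(order #2): fills=none; bids=[-] asks=[-]
After op 7 [order #4] limit_buy(price=103, qty=3): fills=none; bids=[#4:3@103] asks=[-]
After op 8 [order #100] limit_sell(price=100, qty=5): fills=#4x#100:3@103; bids=[-] asks=[#100:2@100]
After op 9 [order #101] limit_buy(price=105, qty=5): fills=#101x#100:2@100; bids=[#101:3@105] asks=[-]

Answer: 3@103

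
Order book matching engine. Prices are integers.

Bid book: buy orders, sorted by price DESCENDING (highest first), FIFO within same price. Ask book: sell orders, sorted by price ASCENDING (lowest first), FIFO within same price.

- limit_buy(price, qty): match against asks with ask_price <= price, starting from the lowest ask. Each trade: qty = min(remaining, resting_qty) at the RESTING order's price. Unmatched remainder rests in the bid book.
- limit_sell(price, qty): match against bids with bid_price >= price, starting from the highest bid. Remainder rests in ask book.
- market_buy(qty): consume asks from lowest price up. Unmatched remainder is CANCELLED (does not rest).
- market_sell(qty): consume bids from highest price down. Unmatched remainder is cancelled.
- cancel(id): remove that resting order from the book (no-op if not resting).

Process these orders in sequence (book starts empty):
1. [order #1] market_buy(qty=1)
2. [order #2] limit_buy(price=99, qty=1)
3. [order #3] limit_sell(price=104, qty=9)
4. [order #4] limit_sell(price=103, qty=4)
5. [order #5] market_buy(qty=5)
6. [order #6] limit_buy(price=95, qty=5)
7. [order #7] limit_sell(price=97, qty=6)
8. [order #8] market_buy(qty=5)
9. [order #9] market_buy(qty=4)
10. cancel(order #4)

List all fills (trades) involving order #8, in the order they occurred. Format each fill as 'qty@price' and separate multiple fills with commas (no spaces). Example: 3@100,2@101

Answer: 5@97

Derivation:
After op 1 [order #1] market_buy(qty=1): fills=none; bids=[-] asks=[-]
After op 2 [order #2] limit_buy(price=99, qty=1): fills=none; bids=[#2:1@99] asks=[-]
After op 3 [order #3] limit_sell(price=104, qty=9): fills=none; bids=[#2:1@99] asks=[#3:9@104]
After op 4 [order #4] limit_sell(price=103, qty=4): fills=none; bids=[#2:1@99] asks=[#4:4@103 #3:9@104]
After op 5 [order #5] market_buy(qty=5): fills=#5x#4:4@103 #5x#3:1@104; bids=[#2:1@99] asks=[#3:8@104]
After op 6 [order #6] limit_buy(price=95, qty=5): fills=none; bids=[#2:1@99 #6:5@95] asks=[#3:8@104]
After op 7 [order #7] limit_sell(price=97, qty=6): fills=#2x#7:1@99; bids=[#6:5@95] asks=[#7:5@97 #3:8@104]
After op 8 [order #8] market_buy(qty=5): fills=#8x#7:5@97; bids=[#6:5@95] asks=[#3:8@104]
After op 9 [order #9] market_buy(qty=4): fills=#9x#3:4@104; bids=[#6:5@95] asks=[#3:4@104]
After op 10 cancel(order #4): fills=none; bids=[#6:5@95] asks=[#3:4@104]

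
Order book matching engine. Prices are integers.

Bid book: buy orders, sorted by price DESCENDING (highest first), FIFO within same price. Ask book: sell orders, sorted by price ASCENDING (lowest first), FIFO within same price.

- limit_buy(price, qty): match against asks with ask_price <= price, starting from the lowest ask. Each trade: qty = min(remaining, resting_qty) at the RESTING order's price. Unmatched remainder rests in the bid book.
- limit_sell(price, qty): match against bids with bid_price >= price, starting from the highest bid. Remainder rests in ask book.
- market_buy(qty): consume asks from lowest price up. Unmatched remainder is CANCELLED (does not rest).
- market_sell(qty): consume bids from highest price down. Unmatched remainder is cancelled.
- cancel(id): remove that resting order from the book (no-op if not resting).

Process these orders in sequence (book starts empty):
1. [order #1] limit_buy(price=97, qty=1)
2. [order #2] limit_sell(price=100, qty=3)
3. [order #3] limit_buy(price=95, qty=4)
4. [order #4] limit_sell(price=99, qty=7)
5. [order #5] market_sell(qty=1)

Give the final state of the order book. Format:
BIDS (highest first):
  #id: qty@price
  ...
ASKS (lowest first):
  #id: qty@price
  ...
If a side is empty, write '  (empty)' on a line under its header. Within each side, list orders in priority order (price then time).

Answer: BIDS (highest first):
  #3: 4@95
ASKS (lowest first):
  #4: 7@99
  #2: 3@100

Derivation:
After op 1 [order #1] limit_buy(price=97, qty=1): fills=none; bids=[#1:1@97] asks=[-]
After op 2 [order #2] limit_sell(price=100, qty=3): fills=none; bids=[#1:1@97] asks=[#2:3@100]
After op 3 [order #3] limit_buy(price=95, qty=4): fills=none; bids=[#1:1@97 #3:4@95] asks=[#2:3@100]
After op 4 [order #4] limit_sell(price=99, qty=7): fills=none; bids=[#1:1@97 #3:4@95] asks=[#4:7@99 #2:3@100]
After op 5 [order #5] market_sell(qty=1): fills=#1x#5:1@97; bids=[#3:4@95] asks=[#4:7@99 #2:3@100]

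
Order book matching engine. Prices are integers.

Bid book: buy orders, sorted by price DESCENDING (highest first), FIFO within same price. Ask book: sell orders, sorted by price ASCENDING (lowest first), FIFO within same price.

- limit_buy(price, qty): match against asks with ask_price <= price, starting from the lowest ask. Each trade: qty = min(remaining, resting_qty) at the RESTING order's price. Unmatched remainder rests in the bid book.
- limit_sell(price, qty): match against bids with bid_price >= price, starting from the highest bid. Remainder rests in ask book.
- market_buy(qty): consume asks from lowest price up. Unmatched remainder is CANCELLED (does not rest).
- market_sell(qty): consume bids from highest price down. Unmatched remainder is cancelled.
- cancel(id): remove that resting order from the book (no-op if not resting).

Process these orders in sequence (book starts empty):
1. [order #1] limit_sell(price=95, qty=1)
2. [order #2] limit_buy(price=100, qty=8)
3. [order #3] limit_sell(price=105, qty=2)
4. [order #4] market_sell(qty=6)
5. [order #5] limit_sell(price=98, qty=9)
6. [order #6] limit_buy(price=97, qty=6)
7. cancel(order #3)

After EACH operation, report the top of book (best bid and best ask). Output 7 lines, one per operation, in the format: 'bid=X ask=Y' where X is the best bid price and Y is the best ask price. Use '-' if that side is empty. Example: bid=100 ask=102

Answer: bid=- ask=95
bid=100 ask=-
bid=100 ask=105
bid=100 ask=105
bid=- ask=98
bid=97 ask=98
bid=97 ask=98

Derivation:
After op 1 [order #1] limit_sell(price=95, qty=1): fills=none; bids=[-] asks=[#1:1@95]
After op 2 [order #2] limit_buy(price=100, qty=8): fills=#2x#1:1@95; bids=[#2:7@100] asks=[-]
After op 3 [order #3] limit_sell(price=105, qty=2): fills=none; bids=[#2:7@100] asks=[#3:2@105]
After op 4 [order #4] market_sell(qty=6): fills=#2x#4:6@100; bids=[#2:1@100] asks=[#3:2@105]
After op 5 [order #5] limit_sell(price=98, qty=9): fills=#2x#5:1@100; bids=[-] asks=[#5:8@98 #3:2@105]
After op 6 [order #6] limit_buy(price=97, qty=6): fills=none; bids=[#6:6@97] asks=[#5:8@98 #3:2@105]
After op 7 cancel(order #3): fills=none; bids=[#6:6@97] asks=[#5:8@98]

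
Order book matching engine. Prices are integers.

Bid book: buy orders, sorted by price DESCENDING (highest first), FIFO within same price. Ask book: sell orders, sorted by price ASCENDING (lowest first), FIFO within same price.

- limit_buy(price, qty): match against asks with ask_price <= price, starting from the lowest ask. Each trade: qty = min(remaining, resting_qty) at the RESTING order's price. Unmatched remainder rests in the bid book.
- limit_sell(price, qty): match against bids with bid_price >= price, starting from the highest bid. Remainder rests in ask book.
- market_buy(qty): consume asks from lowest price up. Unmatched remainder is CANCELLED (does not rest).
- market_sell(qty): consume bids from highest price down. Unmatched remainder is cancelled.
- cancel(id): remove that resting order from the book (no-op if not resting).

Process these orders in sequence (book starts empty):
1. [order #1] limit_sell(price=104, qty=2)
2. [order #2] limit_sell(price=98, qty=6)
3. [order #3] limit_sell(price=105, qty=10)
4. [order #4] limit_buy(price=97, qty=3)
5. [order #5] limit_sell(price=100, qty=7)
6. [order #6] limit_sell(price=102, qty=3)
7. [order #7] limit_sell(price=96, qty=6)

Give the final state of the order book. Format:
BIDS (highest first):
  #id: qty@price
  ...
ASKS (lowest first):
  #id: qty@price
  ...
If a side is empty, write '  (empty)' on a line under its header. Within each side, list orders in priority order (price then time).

After op 1 [order #1] limit_sell(price=104, qty=2): fills=none; bids=[-] asks=[#1:2@104]
After op 2 [order #2] limit_sell(price=98, qty=6): fills=none; bids=[-] asks=[#2:6@98 #1:2@104]
After op 3 [order #3] limit_sell(price=105, qty=10): fills=none; bids=[-] asks=[#2:6@98 #1:2@104 #3:10@105]
After op 4 [order #4] limit_buy(price=97, qty=3): fills=none; bids=[#4:3@97] asks=[#2:6@98 #1:2@104 #3:10@105]
After op 5 [order #5] limit_sell(price=100, qty=7): fills=none; bids=[#4:3@97] asks=[#2:6@98 #5:7@100 #1:2@104 #3:10@105]
After op 6 [order #6] limit_sell(price=102, qty=3): fills=none; bids=[#4:3@97] asks=[#2:6@98 #5:7@100 #6:3@102 #1:2@104 #3:10@105]
After op 7 [order #7] limit_sell(price=96, qty=6): fills=#4x#7:3@97; bids=[-] asks=[#7:3@96 #2:6@98 #5:7@100 #6:3@102 #1:2@104 #3:10@105]

Answer: BIDS (highest first):
  (empty)
ASKS (lowest first):
  #7: 3@96
  #2: 6@98
  #5: 7@100
  #6: 3@102
  #1: 2@104
  #3: 10@105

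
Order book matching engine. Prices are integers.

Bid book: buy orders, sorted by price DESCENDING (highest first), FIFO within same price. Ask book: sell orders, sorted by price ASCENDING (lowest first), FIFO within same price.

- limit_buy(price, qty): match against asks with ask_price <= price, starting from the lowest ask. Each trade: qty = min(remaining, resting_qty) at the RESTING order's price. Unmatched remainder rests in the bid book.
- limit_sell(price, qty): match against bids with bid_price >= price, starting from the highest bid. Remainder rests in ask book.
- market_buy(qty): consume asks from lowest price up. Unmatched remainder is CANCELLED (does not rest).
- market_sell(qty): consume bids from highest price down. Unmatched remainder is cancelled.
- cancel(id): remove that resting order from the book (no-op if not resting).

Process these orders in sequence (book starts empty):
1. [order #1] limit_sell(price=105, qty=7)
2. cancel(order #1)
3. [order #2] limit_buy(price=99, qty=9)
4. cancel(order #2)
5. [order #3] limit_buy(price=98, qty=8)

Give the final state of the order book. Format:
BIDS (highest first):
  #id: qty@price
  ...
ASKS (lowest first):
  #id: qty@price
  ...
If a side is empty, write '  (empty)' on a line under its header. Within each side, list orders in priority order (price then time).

After op 1 [order #1] limit_sell(price=105, qty=7): fills=none; bids=[-] asks=[#1:7@105]
After op 2 cancel(order #1): fills=none; bids=[-] asks=[-]
After op 3 [order #2] limit_buy(price=99, qty=9): fills=none; bids=[#2:9@99] asks=[-]
After op 4 cancel(order #2): fills=none; bids=[-] asks=[-]
After op 5 [order #3] limit_buy(price=98, qty=8): fills=none; bids=[#3:8@98] asks=[-]

Answer: BIDS (highest first):
  #3: 8@98
ASKS (lowest first):
  (empty)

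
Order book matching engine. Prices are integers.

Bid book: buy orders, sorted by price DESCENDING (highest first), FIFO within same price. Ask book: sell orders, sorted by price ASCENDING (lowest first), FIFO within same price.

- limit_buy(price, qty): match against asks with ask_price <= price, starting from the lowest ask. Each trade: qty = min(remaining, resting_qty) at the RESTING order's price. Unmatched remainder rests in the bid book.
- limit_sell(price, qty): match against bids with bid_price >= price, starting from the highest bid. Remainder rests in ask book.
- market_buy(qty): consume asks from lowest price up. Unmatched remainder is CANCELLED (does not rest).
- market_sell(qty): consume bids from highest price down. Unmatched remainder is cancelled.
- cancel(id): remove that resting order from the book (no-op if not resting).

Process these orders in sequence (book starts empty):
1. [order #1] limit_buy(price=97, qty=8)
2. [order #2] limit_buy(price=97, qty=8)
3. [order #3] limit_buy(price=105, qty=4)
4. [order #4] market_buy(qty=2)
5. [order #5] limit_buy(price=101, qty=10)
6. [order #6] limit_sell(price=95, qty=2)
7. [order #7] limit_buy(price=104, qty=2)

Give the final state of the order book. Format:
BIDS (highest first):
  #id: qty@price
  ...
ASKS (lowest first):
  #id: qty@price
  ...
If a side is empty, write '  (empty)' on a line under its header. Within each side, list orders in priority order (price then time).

Answer: BIDS (highest first):
  #3: 2@105
  #7: 2@104
  #5: 10@101
  #1: 8@97
  #2: 8@97
ASKS (lowest first):
  (empty)

Derivation:
After op 1 [order #1] limit_buy(price=97, qty=8): fills=none; bids=[#1:8@97] asks=[-]
After op 2 [order #2] limit_buy(price=97, qty=8): fills=none; bids=[#1:8@97 #2:8@97] asks=[-]
After op 3 [order #3] limit_buy(price=105, qty=4): fills=none; bids=[#3:4@105 #1:8@97 #2:8@97] asks=[-]
After op 4 [order #4] market_buy(qty=2): fills=none; bids=[#3:4@105 #1:8@97 #2:8@97] asks=[-]
After op 5 [order #5] limit_buy(price=101, qty=10): fills=none; bids=[#3:4@105 #5:10@101 #1:8@97 #2:8@97] asks=[-]
After op 6 [order #6] limit_sell(price=95, qty=2): fills=#3x#6:2@105; bids=[#3:2@105 #5:10@101 #1:8@97 #2:8@97] asks=[-]
After op 7 [order #7] limit_buy(price=104, qty=2): fills=none; bids=[#3:2@105 #7:2@104 #5:10@101 #1:8@97 #2:8@97] asks=[-]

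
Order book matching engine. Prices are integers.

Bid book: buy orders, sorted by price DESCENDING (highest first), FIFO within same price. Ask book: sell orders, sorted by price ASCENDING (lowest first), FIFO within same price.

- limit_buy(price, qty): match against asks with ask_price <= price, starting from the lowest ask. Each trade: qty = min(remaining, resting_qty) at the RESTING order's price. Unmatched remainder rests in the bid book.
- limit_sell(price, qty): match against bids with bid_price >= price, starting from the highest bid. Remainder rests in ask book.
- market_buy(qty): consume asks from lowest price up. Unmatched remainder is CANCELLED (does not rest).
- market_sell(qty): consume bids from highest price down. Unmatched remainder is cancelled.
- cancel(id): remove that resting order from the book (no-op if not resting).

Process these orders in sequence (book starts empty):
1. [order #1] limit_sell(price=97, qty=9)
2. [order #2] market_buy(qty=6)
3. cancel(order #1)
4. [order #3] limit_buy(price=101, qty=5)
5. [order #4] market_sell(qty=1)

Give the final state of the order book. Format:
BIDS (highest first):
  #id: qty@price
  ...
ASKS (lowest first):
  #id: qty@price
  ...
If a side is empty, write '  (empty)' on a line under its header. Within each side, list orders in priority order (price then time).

Answer: BIDS (highest first):
  #3: 4@101
ASKS (lowest first):
  (empty)

Derivation:
After op 1 [order #1] limit_sell(price=97, qty=9): fills=none; bids=[-] asks=[#1:9@97]
After op 2 [order #2] market_buy(qty=6): fills=#2x#1:6@97; bids=[-] asks=[#1:3@97]
After op 3 cancel(order #1): fills=none; bids=[-] asks=[-]
After op 4 [order #3] limit_buy(price=101, qty=5): fills=none; bids=[#3:5@101] asks=[-]
After op 5 [order #4] market_sell(qty=1): fills=#3x#4:1@101; bids=[#3:4@101] asks=[-]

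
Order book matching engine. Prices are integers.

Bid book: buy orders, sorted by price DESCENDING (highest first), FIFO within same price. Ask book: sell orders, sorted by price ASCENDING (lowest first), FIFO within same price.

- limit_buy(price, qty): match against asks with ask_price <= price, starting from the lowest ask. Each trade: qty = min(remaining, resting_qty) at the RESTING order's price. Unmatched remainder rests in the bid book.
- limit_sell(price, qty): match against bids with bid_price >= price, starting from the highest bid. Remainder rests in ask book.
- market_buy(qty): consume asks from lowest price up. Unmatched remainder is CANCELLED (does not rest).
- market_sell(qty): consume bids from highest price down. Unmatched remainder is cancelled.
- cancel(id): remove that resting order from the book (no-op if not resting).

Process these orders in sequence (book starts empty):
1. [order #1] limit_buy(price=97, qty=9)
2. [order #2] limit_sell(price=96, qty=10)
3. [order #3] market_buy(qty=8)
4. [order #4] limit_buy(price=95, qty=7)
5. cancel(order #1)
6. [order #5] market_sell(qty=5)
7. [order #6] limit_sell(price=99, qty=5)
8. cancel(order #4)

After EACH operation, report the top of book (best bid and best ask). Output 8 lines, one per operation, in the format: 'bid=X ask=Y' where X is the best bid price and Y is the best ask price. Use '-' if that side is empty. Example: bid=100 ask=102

After op 1 [order #1] limit_buy(price=97, qty=9): fills=none; bids=[#1:9@97] asks=[-]
After op 2 [order #2] limit_sell(price=96, qty=10): fills=#1x#2:9@97; bids=[-] asks=[#2:1@96]
After op 3 [order #3] market_buy(qty=8): fills=#3x#2:1@96; bids=[-] asks=[-]
After op 4 [order #4] limit_buy(price=95, qty=7): fills=none; bids=[#4:7@95] asks=[-]
After op 5 cancel(order #1): fills=none; bids=[#4:7@95] asks=[-]
After op 6 [order #5] market_sell(qty=5): fills=#4x#5:5@95; bids=[#4:2@95] asks=[-]
After op 7 [order #6] limit_sell(price=99, qty=5): fills=none; bids=[#4:2@95] asks=[#6:5@99]
After op 8 cancel(order #4): fills=none; bids=[-] asks=[#6:5@99]

Answer: bid=97 ask=-
bid=- ask=96
bid=- ask=-
bid=95 ask=-
bid=95 ask=-
bid=95 ask=-
bid=95 ask=99
bid=- ask=99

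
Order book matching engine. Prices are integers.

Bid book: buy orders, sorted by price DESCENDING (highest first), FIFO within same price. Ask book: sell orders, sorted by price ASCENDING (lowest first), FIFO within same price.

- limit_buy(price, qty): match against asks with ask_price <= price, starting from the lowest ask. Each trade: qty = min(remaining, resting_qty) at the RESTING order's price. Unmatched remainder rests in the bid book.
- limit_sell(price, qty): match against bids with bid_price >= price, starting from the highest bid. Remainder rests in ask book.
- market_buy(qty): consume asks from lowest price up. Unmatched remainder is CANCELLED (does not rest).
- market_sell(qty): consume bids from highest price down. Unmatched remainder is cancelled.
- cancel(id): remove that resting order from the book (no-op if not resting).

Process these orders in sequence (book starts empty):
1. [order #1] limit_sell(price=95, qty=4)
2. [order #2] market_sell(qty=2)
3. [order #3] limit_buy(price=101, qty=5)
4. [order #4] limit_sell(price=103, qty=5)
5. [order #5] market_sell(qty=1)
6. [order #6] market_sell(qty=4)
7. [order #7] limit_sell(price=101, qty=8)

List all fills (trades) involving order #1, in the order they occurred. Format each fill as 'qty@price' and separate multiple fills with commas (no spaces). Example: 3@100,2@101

Answer: 4@95

Derivation:
After op 1 [order #1] limit_sell(price=95, qty=4): fills=none; bids=[-] asks=[#1:4@95]
After op 2 [order #2] market_sell(qty=2): fills=none; bids=[-] asks=[#1:4@95]
After op 3 [order #3] limit_buy(price=101, qty=5): fills=#3x#1:4@95; bids=[#3:1@101] asks=[-]
After op 4 [order #4] limit_sell(price=103, qty=5): fills=none; bids=[#3:1@101] asks=[#4:5@103]
After op 5 [order #5] market_sell(qty=1): fills=#3x#5:1@101; bids=[-] asks=[#4:5@103]
After op 6 [order #6] market_sell(qty=4): fills=none; bids=[-] asks=[#4:5@103]
After op 7 [order #7] limit_sell(price=101, qty=8): fills=none; bids=[-] asks=[#7:8@101 #4:5@103]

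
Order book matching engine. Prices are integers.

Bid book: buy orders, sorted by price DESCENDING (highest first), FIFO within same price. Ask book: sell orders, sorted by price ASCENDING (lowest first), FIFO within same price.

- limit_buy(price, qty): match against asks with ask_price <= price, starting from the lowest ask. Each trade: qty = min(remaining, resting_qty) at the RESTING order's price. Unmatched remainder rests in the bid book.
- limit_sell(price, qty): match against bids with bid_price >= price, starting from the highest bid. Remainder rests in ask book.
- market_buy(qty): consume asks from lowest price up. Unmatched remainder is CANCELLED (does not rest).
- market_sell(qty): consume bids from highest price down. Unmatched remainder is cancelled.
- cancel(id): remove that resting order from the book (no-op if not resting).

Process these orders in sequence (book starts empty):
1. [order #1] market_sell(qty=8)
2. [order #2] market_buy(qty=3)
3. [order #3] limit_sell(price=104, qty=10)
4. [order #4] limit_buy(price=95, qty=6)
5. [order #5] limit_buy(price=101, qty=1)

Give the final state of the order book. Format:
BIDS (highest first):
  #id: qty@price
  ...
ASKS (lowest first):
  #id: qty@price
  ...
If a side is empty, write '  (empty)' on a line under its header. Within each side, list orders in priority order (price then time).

After op 1 [order #1] market_sell(qty=8): fills=none; bids=[-] asks=[-]
After op 2 [order #2] market_buy(qty=3): fills=none; bids=[-] asks=[-]
After op 3 [order #3] limit_sell(price=104, qty=10): fills=none; bids=[-] asks=[#3:10@104]
After op 4 [order #4] limit_buy(price=95, qty=6): fills=none; bids=[#4:6@95] asks=[#3:10@104]
After op 5 [order #5] limit_buy(price=101, qty=1): fills=none; bids=[#5:1@101 #4:6@95] asks=[#3:10@104]

Answer: BIDS (highest first):
  #5: 1@101
  #4: 6@95
ASKS (lowest first):
  #3: 10@104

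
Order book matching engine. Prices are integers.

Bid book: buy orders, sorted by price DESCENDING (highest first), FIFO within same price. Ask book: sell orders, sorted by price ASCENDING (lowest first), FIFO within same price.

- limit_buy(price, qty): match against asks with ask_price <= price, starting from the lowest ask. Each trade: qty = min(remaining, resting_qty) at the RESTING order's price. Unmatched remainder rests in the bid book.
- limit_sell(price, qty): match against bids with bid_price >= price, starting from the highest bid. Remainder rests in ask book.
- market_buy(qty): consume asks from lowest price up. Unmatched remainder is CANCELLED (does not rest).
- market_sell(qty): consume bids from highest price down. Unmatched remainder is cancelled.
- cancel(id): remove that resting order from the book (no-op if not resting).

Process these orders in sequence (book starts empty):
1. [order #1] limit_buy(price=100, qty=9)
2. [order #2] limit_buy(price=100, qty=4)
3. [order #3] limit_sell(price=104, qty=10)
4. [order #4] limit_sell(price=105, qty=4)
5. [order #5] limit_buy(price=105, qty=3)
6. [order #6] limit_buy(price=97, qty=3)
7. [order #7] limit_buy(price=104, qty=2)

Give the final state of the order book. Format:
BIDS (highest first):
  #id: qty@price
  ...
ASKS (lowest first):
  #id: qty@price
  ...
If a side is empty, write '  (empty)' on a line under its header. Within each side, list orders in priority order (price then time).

Answer: BIDS (highest first):
  #1: 9@100
  #2: 4@100
  #6: 3@97
ASKS (lowest first):
  #3: 5@104
  #4: 4@105

Derivation:
After op 1 [order #1] limit_buy(price=100, qty=9): fills=none; bids=[#1:9@100] asks=[-]
After op 2 [order #2] limit_buy(price=100, qty=4): fills=none; bids=[#1:9@100 #2:4@100] asks=[-]
After op 3 [order #3] limit_sell(price=104, qty=10): fills=none; bids=[#1:9@100 #2:4@100] asks=[#3:10@104]
After op 4 [order #4] limit_sell(price=105, qty=4): fills=none; bids=[#1:9@100 #2:4@100] asks=[#3:10@104 #4:4@105]
After op 5 [order #5] limit_buy(price=105, qty=3): fills=#5x#3:3@104; bids=[#1:9@100 #2:4@100] asks=[#3:7@104 #4:4@105]
After op 6 [order #6] limit_buy(price=97, qty=3): fills=none; bids=[#1:9@100 #2:4@100 #6:3@97] asks=[#3:7@104 #4:4@105]
After op 7 [order #7] limit_buy(price=104, qty=2): fills=#7x#3:2@104; bids=[#1:9@100 #2:4@100 #6:3@97] asks=[#3:5@104 #4:4@105]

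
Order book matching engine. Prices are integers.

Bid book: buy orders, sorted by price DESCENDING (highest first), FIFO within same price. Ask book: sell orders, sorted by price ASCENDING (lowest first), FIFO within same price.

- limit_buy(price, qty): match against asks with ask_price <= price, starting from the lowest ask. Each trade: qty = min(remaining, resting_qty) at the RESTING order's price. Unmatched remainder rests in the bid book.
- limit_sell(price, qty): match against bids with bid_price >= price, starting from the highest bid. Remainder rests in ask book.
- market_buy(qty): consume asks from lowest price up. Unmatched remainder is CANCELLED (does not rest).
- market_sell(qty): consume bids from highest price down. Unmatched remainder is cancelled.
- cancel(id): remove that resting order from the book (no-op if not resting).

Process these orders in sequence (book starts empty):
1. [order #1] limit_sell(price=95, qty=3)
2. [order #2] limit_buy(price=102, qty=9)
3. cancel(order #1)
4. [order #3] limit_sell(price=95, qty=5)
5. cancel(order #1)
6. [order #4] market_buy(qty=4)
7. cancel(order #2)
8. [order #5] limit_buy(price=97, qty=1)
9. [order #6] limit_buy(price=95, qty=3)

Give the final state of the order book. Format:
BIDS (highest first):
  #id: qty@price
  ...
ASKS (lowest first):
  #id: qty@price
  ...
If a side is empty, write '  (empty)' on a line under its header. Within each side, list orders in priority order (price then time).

Answer: BIDS (highest first):
  #5: 1@97
  #6: 3@95
ASKS (lowest first):
  (empty)

Derivation:
After op 1 [order #1] limit_sell(price=95, qty=3): fills=none; bids=[-] asks=[#1:3@95]
After op 2 [order #2] limit_buy(price=102, qty=9): fills=#2x#1:3@95; bids=[#2:6@102] asks=[-]
After op 3 cancel(order #1): fills=none; bids=[#2:6@102] asks=[-]
After op 4 [order #3] limit_sell(price=95, qty=5): fills=#2x#3:5@102; bids=[#2:1@102] asks=[-]
After op 5 cancel(order #1): fills=none; bids=[#2:1@102] asks=[-]
After op 6 [order #4] market_buy(qty=4): fills=none; bids=[#2:1@102] asks=[-]
After op 7 cancel(order #2): fills=none; bids=[-] asks=[-]
After op 8 [order #5] limit_buy(price=97, qty=1): fills=none; bids=[#5:1@97] asks=[-]
After op 9 [order #6] limit_buy(price=95, qty=3): fills=none; bids=[#5:1@97 #6:3@95] asks=[-]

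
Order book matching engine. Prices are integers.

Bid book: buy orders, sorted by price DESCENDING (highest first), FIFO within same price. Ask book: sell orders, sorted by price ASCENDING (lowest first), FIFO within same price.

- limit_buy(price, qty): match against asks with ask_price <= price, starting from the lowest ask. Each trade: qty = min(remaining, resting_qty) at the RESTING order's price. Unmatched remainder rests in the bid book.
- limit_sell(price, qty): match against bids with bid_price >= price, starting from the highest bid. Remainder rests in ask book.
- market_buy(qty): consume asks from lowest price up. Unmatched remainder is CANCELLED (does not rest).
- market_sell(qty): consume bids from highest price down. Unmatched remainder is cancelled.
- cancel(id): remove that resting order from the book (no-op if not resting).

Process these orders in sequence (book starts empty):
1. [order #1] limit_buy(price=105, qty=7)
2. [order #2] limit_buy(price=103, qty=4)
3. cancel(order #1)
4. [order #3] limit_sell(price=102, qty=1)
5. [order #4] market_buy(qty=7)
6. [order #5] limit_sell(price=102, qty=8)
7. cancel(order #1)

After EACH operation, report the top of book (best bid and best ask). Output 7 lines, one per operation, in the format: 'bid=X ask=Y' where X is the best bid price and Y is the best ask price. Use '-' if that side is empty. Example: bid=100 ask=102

After op 1 [order #1] limit_buy(price=105, qty=7): fills=none; bids=[#1:7@105] asks=[-]
After op 2 [order #2] limit_buy(price=103, qty=4): fills=none; bids=[#1:7@105 #2:4@103] asks=[-]
After op 3 cancel(order #1): fills=none; bids=[#2:4@103] asks=[-]
After op 4 [order #3] limit_sell(price=102, qty=1): fills=#2x#3:1@103; bids=[#2:3@103] asks=[-]
After op 5 [order #4] market_buy(qty=7): fills=none; bids=[#2:3@103] asks=[-]
After op 6 [order #5] limit_sell(price=102, qty=8): fills=#2x#5:3@103; bids=[-] asks=[#5:5@102]
After op 7 cancel(order #1): fills=none; bids=[-] asks=[#5:5@102]

Answer: bid=105 ask=-
bid=105 ask=-
bid=103 ask=-
bid=103 ask=-
bid=103 ask=-
bid=- ask=102
bid=- ask=102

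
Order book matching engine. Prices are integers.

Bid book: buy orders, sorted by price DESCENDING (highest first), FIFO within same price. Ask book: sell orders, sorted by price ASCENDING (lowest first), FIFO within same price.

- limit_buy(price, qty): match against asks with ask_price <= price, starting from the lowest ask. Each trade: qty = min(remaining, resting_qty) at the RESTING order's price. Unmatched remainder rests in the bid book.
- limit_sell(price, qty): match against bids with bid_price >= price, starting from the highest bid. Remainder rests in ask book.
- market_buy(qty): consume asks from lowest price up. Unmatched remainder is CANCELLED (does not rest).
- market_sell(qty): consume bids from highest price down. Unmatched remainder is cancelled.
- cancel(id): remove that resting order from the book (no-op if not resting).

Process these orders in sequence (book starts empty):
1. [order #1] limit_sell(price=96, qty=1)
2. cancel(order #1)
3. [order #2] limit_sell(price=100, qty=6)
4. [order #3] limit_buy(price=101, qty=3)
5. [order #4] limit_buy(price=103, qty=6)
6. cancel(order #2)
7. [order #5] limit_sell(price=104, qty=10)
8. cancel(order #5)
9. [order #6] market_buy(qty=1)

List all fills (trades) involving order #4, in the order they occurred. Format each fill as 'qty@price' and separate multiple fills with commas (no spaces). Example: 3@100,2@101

After op 1 [order #1] limit_sell(price=96, qty=1): fills=none; bids=[-] asks=[#1:1@96]
After op 2 cancel(order #1): fills=none; bids=[-] asks=[-]
After op 3 [order #2] limit_sell(price=100, qty=6): fills=none; bids=[-] asks=[#2:6@100]
After op 4 [order #3] limit_buy(price=101, qty=3): fills=#3x#2:3@100; bids=[-] asks=[#2:3@100]
After op 5 [order #4] limit_buy(price=103, qty=6): fills=#4x#2:3@100; bids=[#4:3@103] asks=[-]
After op 6 cancel(order #2): fills=none; bids=[#4:3@103] asks=[-]
After op 7 [order #5] limit_sell(price=104, qty=10): fills=none; bids=[#4:3@103] asks=[#5:10@104]
After op 8 cancel(order #5): fills=none; bids=[#4:3@103] asks=[-]
After op 9 [order #6] market_buy(qty=1): fills=none; bids=[#4:3@103] asks=[-]

Answer: 3@100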